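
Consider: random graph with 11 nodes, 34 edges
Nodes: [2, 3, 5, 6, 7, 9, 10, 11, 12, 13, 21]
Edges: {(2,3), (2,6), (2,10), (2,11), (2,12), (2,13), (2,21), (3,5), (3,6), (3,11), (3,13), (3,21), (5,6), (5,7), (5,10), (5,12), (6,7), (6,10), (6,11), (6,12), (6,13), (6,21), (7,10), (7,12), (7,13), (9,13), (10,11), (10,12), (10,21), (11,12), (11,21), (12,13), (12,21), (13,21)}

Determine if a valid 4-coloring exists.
The clique on vertices [2, 6, 10, 11, 12, 21] has size 6 > 4, so it alone needs 6 colors.

No, G is not 4-colorable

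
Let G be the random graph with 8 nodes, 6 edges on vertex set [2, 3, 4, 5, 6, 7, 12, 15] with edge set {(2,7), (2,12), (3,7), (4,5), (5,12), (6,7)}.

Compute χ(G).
χ(G) = 2

Clique number ω(G) = 2 (lower bound: χ ≥ ω).
The graph is bipartite (no odd cycle), so 2 colors suffice: χ(G) = 2.
A valid 2-coloring: color 1: [4, 7, 12, 15]; color 2: [2, 3, 5, 6].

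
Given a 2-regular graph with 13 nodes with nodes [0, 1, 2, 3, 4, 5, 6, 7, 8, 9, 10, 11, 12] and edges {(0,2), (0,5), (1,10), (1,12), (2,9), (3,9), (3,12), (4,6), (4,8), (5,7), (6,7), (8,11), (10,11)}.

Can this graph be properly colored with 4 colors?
A valid 4-coloring: color 1: [0, 7, 8, 9, 10, 12]; color 2: [1, 2, 3, 5, 6, 11]; color 3: [4].
(χ(G) = 3 ≤ 4.)

Yes, G is 4-colorable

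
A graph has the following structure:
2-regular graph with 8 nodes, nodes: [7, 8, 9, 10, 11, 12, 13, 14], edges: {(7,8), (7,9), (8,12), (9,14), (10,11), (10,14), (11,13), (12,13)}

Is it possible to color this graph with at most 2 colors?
Yes, G is 2-colorable

A valid 2-coloring: color 1: [8, 9, 10, 13]; color 2: [7, 11, 12, 14].
(χ(G) = 2 ≤ 2.)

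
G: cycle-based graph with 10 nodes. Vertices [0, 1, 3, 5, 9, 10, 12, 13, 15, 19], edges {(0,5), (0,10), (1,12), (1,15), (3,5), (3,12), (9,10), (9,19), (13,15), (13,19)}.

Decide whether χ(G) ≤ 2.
Yes, G is 2-colorable

A valid 2-coloring: color 1: [0, 1, 3, 9, 13]; color 2: [5, 10, 12, 15, 19].
(χ(G) = 2 ≤ 2.)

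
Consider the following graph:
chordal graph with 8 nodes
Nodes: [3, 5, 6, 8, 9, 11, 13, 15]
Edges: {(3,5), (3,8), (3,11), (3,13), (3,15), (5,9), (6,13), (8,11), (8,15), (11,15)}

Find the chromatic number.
Clique number ω(G) = 4 (lower bound: χ ≥ ω).
The clique on [3, 8, 11, 15] has size 4, forcing χ ≥ 4, and the coloring below uses 4 colors, so χ(G) = 4.
A valid 4-coloring: color 1: [3, 6, 9]; color 2: [5, 13, 15]; color 3: [8]; color 4: [11].

χ(G) = 4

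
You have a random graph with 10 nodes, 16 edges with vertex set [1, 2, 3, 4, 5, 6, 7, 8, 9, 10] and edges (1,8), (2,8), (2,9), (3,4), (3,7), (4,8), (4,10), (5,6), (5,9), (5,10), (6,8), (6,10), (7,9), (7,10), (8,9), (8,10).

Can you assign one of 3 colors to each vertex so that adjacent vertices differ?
A valid 3-coloring: color 1: [3, 5, 8]; color 2: [1, 9, 10]; color 3: [2, 4, 6, 7].
(χ(G) = 3 ≤ 3.)

Yes, G is 3-colorable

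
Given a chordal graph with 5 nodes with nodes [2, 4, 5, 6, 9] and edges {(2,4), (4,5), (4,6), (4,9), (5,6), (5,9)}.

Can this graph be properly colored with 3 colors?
A valid 3-coloring: color 1: [4]; color 2: [2, 5]; color 3: [6, 9].
(χ(G) = 3 ≤ 3.)

Yes, G is 3-colorable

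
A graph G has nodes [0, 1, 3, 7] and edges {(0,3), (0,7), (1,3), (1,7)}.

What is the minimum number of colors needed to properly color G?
Clique number ω(G) = 2 (lower bound: χ ≥ ω).
The graph is bipartite (no odd cycle), so 2 colors suffice: χ(G) = 2.
A valid 2-coloring: color 1: [3, 7]; color 2: [0, 1].

χ(G) = 2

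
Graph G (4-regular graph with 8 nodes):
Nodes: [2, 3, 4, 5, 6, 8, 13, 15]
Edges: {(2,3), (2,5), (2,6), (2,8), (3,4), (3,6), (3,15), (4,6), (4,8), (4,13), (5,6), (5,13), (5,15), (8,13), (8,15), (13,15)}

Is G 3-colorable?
Yes, G is 3-colorable

A valid 3-coloring: color 1: [3, 5, 8]; color 2: [2, 4, 15]; color 3: [6, 13].
(χ(G) = 3 ≤ 3.)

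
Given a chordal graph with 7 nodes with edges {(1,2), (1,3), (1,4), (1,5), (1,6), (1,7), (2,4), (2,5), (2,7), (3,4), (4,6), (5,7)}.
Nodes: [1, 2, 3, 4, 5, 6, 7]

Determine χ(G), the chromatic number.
Clique number ω(G) = 4 (lower bound: χ ≥ ω).
The clique on [1, 2, 5, 7] has size 4, forcing χ ≥ 4, and the coloring below uses 4 colors, so χ(G) = 4.
A valid 4-coloring: color 1: [1]; color 2: [2, 3, 6]; color 3: [4, 7]; color 4: [5].

χ(G) = 4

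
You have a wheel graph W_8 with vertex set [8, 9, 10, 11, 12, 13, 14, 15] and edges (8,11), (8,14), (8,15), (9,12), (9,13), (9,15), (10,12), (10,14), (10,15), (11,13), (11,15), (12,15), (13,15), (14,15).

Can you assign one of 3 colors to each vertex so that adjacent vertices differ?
No, G is not 3-colorable

Odd cycle [8, 11, 13, 9, 12, 10, 14] needs 3 colors (χ ≥ 3).
Vertex 15 is adjacent to every vertex of [8, 9, 10, 11, 12, 13, 14], which already need 3 colors among themselves, so 15 needs a new color (χ ≥ 4).
Hence χ(G) ≥ 4 > 3, so no proper 3-coloring exists.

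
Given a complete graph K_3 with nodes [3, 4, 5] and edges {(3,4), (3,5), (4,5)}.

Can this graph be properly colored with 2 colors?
The clique on vertices [3, 4, 5] has size 3 > 2, so it alone needs 3 colors.

No, G is not 2-colorable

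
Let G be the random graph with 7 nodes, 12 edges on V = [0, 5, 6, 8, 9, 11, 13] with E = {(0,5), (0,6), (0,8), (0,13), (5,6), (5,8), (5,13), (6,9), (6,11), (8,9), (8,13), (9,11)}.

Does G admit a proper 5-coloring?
A valid 5-coloring: color 1: [6, 8]; color 2: [0, 9]; color 3: [5, 11]; color 4: [13].
(χ(G) = 4 ≤ 5.)

Yes, G is 5-colorable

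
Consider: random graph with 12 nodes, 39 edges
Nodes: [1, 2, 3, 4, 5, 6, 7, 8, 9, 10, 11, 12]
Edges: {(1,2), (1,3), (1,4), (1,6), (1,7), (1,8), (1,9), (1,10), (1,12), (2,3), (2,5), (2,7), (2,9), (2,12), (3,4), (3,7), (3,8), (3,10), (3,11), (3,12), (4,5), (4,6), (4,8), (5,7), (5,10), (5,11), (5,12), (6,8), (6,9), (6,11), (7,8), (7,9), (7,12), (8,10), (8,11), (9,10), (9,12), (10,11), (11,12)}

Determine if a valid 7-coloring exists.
Yes, G is 7-colorable

A valid 7-coloring: color 1: [1, 5]; color 2: [3, 9]; color 3: [8, 12]; color 4: [4, 7, 11]; color 5: [2, 6, 10].
(χ(G) = 5 ≤ 7.)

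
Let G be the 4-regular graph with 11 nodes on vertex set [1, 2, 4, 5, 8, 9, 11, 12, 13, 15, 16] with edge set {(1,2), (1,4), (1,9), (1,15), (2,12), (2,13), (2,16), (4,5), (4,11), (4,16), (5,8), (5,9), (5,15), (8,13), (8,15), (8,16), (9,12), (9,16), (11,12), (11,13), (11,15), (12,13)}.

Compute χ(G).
Clique number ω(G) = 3 (lower bound: χ ≥ ω).
The clique on [5, 8, 15] has size 3, forcing χ ≥ 3, and the coloring below uses 3 colors, so χ(G) = 3.
A valid 3-coloring: color 1: [2, 8, 9, 11]; color 2: [1, 5, 13, 16]; color 3: [4, 12, 15].

χ(G) = 3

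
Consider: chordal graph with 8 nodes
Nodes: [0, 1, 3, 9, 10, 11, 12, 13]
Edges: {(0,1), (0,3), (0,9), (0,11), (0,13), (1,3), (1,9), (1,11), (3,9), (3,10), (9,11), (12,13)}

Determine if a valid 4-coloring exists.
A valid 4-coloring: color 1: [0, 10, 12]; color 2: [1, 13]; color 3: [9]; color 4: [3, 11].
(χ(G) = 4 ≤ 4.)

Yes, G is 4-colorable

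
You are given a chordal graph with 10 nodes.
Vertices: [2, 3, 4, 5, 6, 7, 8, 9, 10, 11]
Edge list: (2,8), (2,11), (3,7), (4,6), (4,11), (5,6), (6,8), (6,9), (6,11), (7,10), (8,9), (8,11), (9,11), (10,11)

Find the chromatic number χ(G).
χ(G) = 4

Clique number ω(G) = 4 (lower bound: χ ≥ ω).
The clique on [6, 8, 9, 11] has size 4, forcing χ ≥ 4, and the coloring below uses 4 colors, so χ(G) = 4.
A valid 4-coloring: color 1: [5, 7, 11]; color 2: [2, 3, 6, 10]; color 3: [4, 8]; color 4: [9].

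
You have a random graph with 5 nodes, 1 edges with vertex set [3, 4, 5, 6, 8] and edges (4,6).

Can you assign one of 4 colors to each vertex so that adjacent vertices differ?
Yes, G is 4-colorable

A valid 4-coloring: color 1: [3, 4, 5, 8]; color 2: [6].
(χ(G) = 2 ≤ 4.)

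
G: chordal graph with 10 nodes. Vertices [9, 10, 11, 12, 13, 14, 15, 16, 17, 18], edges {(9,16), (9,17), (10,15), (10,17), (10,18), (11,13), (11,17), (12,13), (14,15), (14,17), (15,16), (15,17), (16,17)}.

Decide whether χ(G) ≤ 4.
A valid 4-coloring: color 1: [13, 17, 18]; color 2: [9, 11, 12, 15]; color 3: [10, 14, 16].
(χ(G) = 3 ≤ 4.)

Yes, G is 4-colorable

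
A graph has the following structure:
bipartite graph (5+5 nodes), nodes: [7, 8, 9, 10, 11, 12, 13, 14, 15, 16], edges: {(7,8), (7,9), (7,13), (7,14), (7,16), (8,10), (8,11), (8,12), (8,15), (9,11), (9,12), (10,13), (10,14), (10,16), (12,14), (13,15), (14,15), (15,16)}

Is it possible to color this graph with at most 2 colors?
A valid 2-coloring: color 1: [8, 9, 13, 14, 16]; color 2: [7, 10, 11, 12, 15].
(χ(G) = 2 ≤ 2.)

Yes, G is 2-colorable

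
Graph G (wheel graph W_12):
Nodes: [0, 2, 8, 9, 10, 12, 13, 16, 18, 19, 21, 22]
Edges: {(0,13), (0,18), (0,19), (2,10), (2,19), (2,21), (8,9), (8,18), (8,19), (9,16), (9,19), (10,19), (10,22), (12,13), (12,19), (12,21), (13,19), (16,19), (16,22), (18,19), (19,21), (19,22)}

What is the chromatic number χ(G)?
Clique number ω(G) = 3 (lower bound: χ ≥ ω).
Odd cycle [21, 12, 13, 0, 18, 8, 9, 16, 22, 10, 2] needs 3 colors (χ ≥ 3).
Vertex 19 is adjacent to every vertex of [0, 2, 8, 9, 10, 12, 13, 16, 18, 21, 22], which already need 3 colors among themselves, so 19 needs a new color (χ ≥ 4).
The coloring below uses 4 colors, so χ(G) = 4.
A valid 4-coloring: color 1: [19]; color 2: [9, 10, 13, 18, 21]; color 3: [0, 2, 8, 12, 16]; color 4: [22].

χ(G) = 4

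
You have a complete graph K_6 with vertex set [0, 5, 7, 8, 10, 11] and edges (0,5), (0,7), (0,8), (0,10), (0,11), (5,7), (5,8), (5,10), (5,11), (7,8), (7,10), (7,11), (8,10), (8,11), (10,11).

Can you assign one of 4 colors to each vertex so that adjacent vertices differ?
No, G is not 4-colorable

The clique on vertices [0, 5, 7, 8, 10, 11] has size 6 > 4, so it alone needs 6 colors.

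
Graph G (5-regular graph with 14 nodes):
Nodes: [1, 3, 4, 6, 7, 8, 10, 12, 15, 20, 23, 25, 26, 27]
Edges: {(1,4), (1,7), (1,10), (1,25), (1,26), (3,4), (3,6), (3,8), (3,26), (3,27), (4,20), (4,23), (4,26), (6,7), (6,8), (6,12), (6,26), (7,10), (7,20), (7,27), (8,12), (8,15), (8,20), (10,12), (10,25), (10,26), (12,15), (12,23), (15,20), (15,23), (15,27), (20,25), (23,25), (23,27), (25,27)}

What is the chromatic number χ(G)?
χ(G) = 4

Clique number ω(G) = 3 (lower bound: χ ≥ ω).
Suppose a proper 3-coloring c exists. The clique [1, 4, 26] takes 3 distinct colors; by symmetry let c(1) = 1, c(4) = 2, c(26) = 3.
- Vertex 3: neighbors [4, 26] already have colors [2, 3] ⇒ c(3) = 1.
- Vertex 6: neighbors [3, 26] already have colors [1, 3] ⇒ c(6) = 2.
- Vertex 7: neighbors [1, 6] already have colors [1, 2] ⇒ c(7) = 3.
- Vertex 8: neighbors [3, 6] already have colors [1, 2] ⇒ c(8) = 3.
- Vertex 12: neighbors [6, 8] already have colors [2, 3] ⇒ c(12) = 1.
- Vertex 15: neighbors [12, 8] already have colors [1, 3] ⇒ c(15) = 2.
- Vertex 27: neighbors [3, 15, 7] already have colors [1, 2, 3] — all 3 colors blocked. Contradiction.
The forced assignments end in a contradiction, so G has no proper 3-coloring (χ ≥ 4).
The coloring below uses 4 colors, so χ(G) = 4.
A valid 4-coloring: color 1: [7, 8, 23, 26]; color 2: [4, 6, 15, 25]; color 3: [1, 12, 20, 27]; color 4: [3, 10].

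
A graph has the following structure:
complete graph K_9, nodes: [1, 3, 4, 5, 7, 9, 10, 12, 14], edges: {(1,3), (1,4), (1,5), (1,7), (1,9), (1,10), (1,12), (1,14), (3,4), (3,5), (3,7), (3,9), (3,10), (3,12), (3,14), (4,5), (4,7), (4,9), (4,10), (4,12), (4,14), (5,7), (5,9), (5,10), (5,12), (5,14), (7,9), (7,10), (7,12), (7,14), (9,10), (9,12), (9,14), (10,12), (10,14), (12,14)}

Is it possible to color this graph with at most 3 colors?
The clique on vertices [1, 3, 4, 5, 7, 9, 10, 12, 14] has size 9 > 3, so it alone needs 9 colors.

No, G is not 3-colorable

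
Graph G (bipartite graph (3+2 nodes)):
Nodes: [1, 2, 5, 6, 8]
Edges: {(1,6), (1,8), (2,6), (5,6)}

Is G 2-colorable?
Yes, G is 2-colorable

A valid 2-coloring: color 1: [6, 8]; color 2: [1, 2, 5].
(χ(G) = 2 ≤ 2.)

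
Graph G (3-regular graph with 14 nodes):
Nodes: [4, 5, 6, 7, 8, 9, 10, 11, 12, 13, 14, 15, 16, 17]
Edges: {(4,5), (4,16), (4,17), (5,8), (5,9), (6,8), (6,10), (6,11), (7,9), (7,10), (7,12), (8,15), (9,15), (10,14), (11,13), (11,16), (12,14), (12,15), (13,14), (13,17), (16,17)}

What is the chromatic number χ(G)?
Clique number ω(G) = 3 (lower bound: χ ≥ ω).
The clique on [4, 16, 17] has size 3, forcing χ ≥ 3, and the coloring below uses 3 colors, so χ(G) = 3.
A valid 3-coloring: color 1: [4, 8, 9, 10, 12, 13]; color 2: [5, 7, 11, 14, 15, 17]; color 3: [6, 16].

χ(G) = 3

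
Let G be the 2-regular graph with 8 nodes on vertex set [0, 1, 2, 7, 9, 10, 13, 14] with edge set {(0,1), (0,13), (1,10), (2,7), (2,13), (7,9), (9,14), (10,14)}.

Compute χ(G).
χ(G) = 2

Clique number ω(G) = 2 (lower bound: χ ≥ ω).
The graph is bipartite (no odd cycle), so 2 colors suffice: χ(G) = 2.
A valid 2-coloring: color 1: [0, 2, 9, 10]; color 2: [1, 7, 13, 14].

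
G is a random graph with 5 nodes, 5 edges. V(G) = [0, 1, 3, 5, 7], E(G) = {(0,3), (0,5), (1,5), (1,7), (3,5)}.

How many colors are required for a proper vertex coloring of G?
χ(G) = 3

Clique number ω(G) = 3 (lower bound: χ ≥ ω).
The clique on [0, 3, 5] has size 3, forcing χ ≥ 3, and the coloring below uses 3 colors, so χ(G) = 3.
A valid 3-coloring: color 1: [5, 7]; color 2: [0, 1]; color 3: [3].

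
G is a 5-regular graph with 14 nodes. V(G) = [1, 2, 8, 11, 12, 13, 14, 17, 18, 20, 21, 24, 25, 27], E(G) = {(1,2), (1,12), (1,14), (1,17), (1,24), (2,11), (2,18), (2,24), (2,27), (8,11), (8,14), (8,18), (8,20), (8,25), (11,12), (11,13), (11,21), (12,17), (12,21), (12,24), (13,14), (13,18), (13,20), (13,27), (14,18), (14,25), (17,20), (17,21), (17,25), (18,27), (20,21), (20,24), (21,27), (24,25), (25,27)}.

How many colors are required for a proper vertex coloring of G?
Clique number ω(G) = 3 (lower bound: χ ≥ ω).
Suppose a proper 3-coloring c exists. The clique [1, 2, 24] takes 3 distinct colors; by symmetry let c(1) = 1, c(2) = 2, c(24) = 3.
- Vertex 12: neighbors [1, 24] already have colors [1, 3] ⇒ c(12) = 2.
- Vertex 17: neighbors [1, 12] already have colors [1, 2] ⇒ c(17) = 3.
- Vertex 21: neighbors [12, 17] already have colors [2, 3] ⇒ c(21) = 1.
- Vertex 27: neighbors [21, 2] already have colors [1, 2] ⇒ c(27) = 3.
- Vertex 18: neighbors [2, 27] already have colors [2, 3] ⇒ c(18) = 1.
- Vertex 13: neighbors [18, 27] already have colors [1, 3] ⇒ c(13) = 2.
- Vertex 20: neighbors [21, 13, 17] already have colors [1, 2, 3] — all 3 colors blocked. Contradiction.
The forced assignments end in a contradiction, so G has no proper 3-coloring (χ ≥ 4).
The coloring below uses 4 colors, so χ(G) = 4.
A valid 4-coloring: color 1: [2, 12, 20, 25]; color 2: [11, 17, 18, 24]; color 3: [1, 8, 13, 21]; color 4: [14, 27].

χ(G) = 4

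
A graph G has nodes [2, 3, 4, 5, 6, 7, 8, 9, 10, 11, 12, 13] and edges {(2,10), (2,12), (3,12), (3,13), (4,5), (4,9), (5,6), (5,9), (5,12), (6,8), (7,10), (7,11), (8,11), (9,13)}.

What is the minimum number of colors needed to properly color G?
Clique number ω(G) = 3 (lower bound: χ ≥ ω).
The clique on [4, 5, 9] has size 3, forcing χ ≥ 3, and the coloring below uses 3 colors, so χ(G) = 3.
A valid 3-coloring: color 1: [2, 3, 5, 7, 8]; color 2: [6, 9, 10, 11, 12]; color 3: [4, 13].

χ(G) = 3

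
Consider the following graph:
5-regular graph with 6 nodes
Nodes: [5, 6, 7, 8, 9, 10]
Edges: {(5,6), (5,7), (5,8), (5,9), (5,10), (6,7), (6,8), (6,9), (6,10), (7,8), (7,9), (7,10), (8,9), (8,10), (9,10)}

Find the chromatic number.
χ(G) = 6

Clique number ω(G) = 6 (lower bound: χ ≥ ω).
The clique on [5, 6, 7, 8, 9, 10] has size 6, forcing χ ≥ 6, and the coloring below uses 6 colors, so χ(G) = 6.
A valid 6-coloring: color 1: [8]; color 2: [9]; color 3: [10]; color 4: [5]; color 5: [7]; color 6: [6].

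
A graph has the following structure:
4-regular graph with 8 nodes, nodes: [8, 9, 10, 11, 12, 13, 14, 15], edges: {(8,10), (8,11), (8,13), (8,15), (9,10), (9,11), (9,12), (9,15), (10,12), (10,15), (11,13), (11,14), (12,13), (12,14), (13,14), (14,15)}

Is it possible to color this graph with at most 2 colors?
No, G is not 2-colorable

The clique on vertices [8, 10, 15] has size 3 > 2, so it alone needs 3 colors.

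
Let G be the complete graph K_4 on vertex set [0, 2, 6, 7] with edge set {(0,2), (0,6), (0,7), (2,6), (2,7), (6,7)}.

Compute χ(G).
χ(G) = 4

Clique number ω(G) = 4 (lower bound: χ ≥ ω).
The clique on [0, 2, 6, 7] has size 4, forcing χ ≥ 4, and the coloring below uses 4 colors, so χ(G) = 4.
A valid 4-coloring: color 1: [7]; color 2: [2]; color 3: [0]; color 4: [6].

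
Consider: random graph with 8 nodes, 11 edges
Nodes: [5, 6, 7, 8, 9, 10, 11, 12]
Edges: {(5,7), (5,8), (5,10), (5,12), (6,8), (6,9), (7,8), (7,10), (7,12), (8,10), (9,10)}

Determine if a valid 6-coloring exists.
Yes, G is 6-colorable

A valid 6-coloring: color 1: [6, 7, 11]; color 2: [8, 9, 12]; color 3: [5]; color 4: [10].
(χ(G) = 4 ≤ 6.)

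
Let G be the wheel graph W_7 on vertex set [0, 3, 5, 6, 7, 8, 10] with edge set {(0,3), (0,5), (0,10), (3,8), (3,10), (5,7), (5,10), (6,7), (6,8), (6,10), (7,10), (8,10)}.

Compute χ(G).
Clique number ω(G) = 3 (lower bound: χ ≥ ω).
The clique on [0, 3, 10] has size 3, forcing χ ≥ 3, and the coloring below uses 3 colors, so χ(G) = 3.
A valid 3-coloring: color 1: [10]; color 2: [0, 7, 8]; color 3: [3, 5, 6].

χ(G) = 3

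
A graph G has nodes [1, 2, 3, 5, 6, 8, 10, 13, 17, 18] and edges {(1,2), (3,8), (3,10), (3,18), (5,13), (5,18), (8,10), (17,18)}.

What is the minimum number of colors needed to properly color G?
Clique number ω(G) = 3 (lower bound: χ ≥ ω).
The clique on [3, 8, 10] has size 3, forcing χ ≥ 3, and the coloring below uses 3 colors, so χ(G) = 3.
A valid 3-coloring: color 1: [2, 6, 10, 13, 18]; color 2: [1, 3, 5, 17]; color 3: [8].

χ(G) = 3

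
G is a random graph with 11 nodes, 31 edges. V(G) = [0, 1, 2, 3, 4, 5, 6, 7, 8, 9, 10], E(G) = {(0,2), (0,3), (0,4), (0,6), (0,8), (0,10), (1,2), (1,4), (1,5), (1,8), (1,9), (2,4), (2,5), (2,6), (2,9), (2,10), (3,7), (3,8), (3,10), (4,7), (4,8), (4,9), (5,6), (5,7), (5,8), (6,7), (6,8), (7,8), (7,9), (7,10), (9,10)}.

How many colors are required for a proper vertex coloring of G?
Clique number ω(G) = 4 (lower bound: χ ≥ ω).
The clique on [5, 6, 7, 8] has size 4, forcing χ ≥ 4, and the coloring below uses 4 colors, so χ(G) = 4.
A valid 4-coloring: color 1: [0, 1, 7]; color 2: [2, 8]; color 3: [4, 5, 10]; color 4: [3, 6, 9].

χ(G) = 4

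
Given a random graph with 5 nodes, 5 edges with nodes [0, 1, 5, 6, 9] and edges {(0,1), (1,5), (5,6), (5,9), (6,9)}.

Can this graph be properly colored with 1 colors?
The clique on vertices [5, 6, 9] has size 3 > 1, so it alone needs 3 colors.

No, G is not 1-colorable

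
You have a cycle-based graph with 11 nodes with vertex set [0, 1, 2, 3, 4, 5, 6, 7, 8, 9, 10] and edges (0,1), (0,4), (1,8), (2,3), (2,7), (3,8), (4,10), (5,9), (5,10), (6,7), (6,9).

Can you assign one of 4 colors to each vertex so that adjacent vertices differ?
A valid 4-coloring: color 1: [1, 3, 4, 5, 6]; color 2: [0, 7, 8, 9, 10]; color 3: [2].
(χ(G) = 3 ≤ 4.)

Yes, G is 4-colorable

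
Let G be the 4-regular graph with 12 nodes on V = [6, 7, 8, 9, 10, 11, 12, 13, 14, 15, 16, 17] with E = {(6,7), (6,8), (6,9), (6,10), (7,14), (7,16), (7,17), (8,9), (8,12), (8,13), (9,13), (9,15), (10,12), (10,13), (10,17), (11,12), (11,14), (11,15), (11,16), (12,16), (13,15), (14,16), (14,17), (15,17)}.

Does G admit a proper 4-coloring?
Yes, G is 4-colorable

A valid 4-coloring: color 1: [7, 8, 10, 11]; color 2: [6, 13, 16, 17]; color 3: [12, 14, 15]; color 4: [9].
(χ(G) = 4 ≤ 4.)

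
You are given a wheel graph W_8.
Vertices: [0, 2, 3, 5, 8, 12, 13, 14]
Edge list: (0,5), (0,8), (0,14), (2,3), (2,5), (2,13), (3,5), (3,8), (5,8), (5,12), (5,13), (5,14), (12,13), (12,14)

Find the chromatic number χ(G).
Clique number ω(G) = 3 (lower bound: χ ≥ ω).
Odd cycle [12, 14, 0, 8, 3, 2, 13] needs 3 colors (χ ≥ 3).
Vertex 5 is adjacent to every vertex of [0, 2, 3, 8, 12, 13, 14], which already need 3 colors among themselves, so 5 needs a new color (χ ≥ 4).
The coloring below uses 4 colors, so χ(G) = 4.
A valid 4-coloring: color 1: [5]; color 2: [0, 2, 12]; color 3: [8, 13, 14]; color 4: [3].

χ(G) = 4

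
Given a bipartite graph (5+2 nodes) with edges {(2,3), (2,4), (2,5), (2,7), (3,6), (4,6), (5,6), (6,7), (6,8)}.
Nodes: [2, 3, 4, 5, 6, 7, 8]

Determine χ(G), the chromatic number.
χ(G) = 2

Clique number ω(G) = 2 (lower bound: χ ≥ ω).
The graph is bipartite (no odd cycle), so 2 colors suffice: χ(G) = 2.
A valid 2-coloring: color 1: [2, 6]; color 2: [3, 4, 5, 7, 8].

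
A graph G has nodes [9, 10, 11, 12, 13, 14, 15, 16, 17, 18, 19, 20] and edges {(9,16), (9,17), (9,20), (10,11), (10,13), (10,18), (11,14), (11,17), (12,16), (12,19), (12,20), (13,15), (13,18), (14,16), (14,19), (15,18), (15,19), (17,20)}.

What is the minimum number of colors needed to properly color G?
χ(G) = 3

Clique number ω(G) = 3 (lower bound: χ ≥ ω).
The clique on [9, 17, 20] has size 3, forcing χ ≥ 3, and the coloring below uses 3 colors, so χ(G) = 3.
A valid 3-coloring: color 1: [9, 11, 12, 13]; color 2: [16, 17, 18, 19]; color 3: [10, 14, 15, 20].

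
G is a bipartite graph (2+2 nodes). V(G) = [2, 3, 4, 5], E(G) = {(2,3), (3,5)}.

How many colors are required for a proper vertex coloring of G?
χ(G) = 2

Clique number ω(G) = 2 (lower bound: χ ≥ ω).
The graph is bipartite (no odd cycle), so 2 colors suffice: χ(G) = 2.
A valid 2-coloring: color 1: [3, 4]; color 2: [2, 5].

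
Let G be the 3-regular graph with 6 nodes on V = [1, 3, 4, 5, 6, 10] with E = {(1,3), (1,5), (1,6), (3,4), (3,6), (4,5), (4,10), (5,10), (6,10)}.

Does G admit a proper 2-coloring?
The clique on vertices [1, 3, 6] has size 3 > 2, so it alone needs 3 colors.

No, G is not 2-colorable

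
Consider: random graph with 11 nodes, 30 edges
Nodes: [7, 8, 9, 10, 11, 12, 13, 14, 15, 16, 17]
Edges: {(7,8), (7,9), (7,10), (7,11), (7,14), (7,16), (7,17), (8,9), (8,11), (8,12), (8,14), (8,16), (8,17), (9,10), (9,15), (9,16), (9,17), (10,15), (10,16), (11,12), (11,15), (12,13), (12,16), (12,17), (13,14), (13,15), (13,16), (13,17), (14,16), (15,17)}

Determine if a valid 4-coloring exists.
A valid 4-coloring: color 1: [8, 10, 13]; color 2: [7, 12, 15]; color 3: [11, 16, 17]; color 4: [9, 14].
(χ(G) = 4 ≤ 4.)

Yes, G is 4-colorable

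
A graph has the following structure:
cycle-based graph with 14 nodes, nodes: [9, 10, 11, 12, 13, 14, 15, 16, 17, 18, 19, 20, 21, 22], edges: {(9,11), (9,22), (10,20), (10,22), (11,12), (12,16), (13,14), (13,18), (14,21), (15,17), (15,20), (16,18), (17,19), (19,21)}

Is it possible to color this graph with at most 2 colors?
Yes, G is 2-colorable

A valid 2-coloring: color 1: [11, 13, 16, 17, 20, 21, 22]; color 2: [9, 10, 12, 14, 15, 18, 19].
(χ(G) = 2 ≤ 2.)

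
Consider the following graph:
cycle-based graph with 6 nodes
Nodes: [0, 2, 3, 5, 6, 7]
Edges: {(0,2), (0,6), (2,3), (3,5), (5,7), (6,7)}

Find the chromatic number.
χ(G) = 2

Clique number ω(G) = 2 (lower bound: χ ≥ ω).
The graph is bipartite (no odd cycle), so 2 colors suffice: χ(G) = 2.
A valid 2-coloring: color 1: [0, 3, 7]; color 2: [2, 5, 6].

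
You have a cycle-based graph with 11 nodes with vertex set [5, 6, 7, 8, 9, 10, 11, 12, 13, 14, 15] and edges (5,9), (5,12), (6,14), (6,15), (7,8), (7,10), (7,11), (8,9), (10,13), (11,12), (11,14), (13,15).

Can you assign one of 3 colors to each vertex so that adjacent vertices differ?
Yes, G is 3-colorable

A valid 3-coloring: color 1: [5, 6, 8, 11, 13]; color 2: [7, 9, 12, 14, 15]; color 3: [10].
(χ(G) = 3 ≤ 3.)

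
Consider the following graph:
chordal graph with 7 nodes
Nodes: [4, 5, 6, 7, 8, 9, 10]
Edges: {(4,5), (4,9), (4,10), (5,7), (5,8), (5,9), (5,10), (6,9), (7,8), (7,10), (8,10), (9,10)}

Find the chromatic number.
χ(G) = 4

Clique number ω(G) = 4 (lower bound: χ ≥ ω).
The clique on [5, 7, 8, 10] has size 4, forcing χ ≥ 4, and the coloring below uses 4 colors, so χ(G) = 4.
A valid 4-coloring: color 1: [5, 6]; color 2: [10]; color 3: [8, 9]; color 4: [4, 7].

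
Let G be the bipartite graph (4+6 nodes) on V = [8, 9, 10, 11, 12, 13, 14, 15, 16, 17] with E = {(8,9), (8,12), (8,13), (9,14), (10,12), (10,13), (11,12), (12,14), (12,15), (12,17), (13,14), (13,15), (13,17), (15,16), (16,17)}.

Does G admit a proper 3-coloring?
A valid 3-coloring: color 1: [9, 12, 13, 16]; color 2: [8, 10, 11, 14, 15, 17].
(χ(G) = 2 ≤ 3.)

Yes, G is 3-colorable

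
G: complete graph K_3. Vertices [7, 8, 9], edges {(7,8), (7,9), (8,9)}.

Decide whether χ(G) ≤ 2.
No, G is not 2-colorable

The clique on vertices [7, 8, 9] has size 3 > 2, so it alone needs 3 colors.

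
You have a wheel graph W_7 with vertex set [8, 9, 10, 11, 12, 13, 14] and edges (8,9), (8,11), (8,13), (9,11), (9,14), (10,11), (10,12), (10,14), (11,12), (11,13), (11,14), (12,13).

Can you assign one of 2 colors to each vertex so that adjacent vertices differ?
The clique on vertices [8, 9, 11] has size 3 > 2, so it alone needs 3 colors.

No, G is not 2-colorable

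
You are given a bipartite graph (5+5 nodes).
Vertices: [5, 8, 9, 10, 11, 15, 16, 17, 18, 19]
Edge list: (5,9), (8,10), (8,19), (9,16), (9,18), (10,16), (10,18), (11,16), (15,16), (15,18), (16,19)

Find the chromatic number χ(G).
χ(G) = 2

Clique number ω(G) = 2 (lower bound: χ ≥ ω).
The graph is bipartite (no odd cycle), so 2 colors suffice: χ(G) = 2.
A valid 2-coloring: color 1: [5, 8, 16, 17, 18]; color 2: [9, 10, 11, 15, 19].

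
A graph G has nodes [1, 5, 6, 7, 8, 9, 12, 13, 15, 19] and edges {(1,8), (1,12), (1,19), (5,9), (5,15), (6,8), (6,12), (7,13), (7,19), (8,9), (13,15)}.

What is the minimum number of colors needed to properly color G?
χ(G) = 2

Clique number ω(G) = 2 (lower bound: χ ≥ ω).
The graph is bipartite (no odd cycle), so 2 colors suffice: χ(G) = 2.
A valid 2-coloring: color 1: [5, 8, 12, 13, 19]; color 2: [1, 6, 7, 9, 15].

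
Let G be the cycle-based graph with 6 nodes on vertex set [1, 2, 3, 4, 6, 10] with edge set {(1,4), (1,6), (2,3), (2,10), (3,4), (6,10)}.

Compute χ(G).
χ(G) = 2

Clique number ω(G) = 2 (lower bound: χ ≥ ω).
The graph is bipartite (no odd cycle), so 2 colors suffice: χ(G) = 2.
A valid 2-coloring: color 1: [1, 3, 10]; color 2: [2, 4, 6].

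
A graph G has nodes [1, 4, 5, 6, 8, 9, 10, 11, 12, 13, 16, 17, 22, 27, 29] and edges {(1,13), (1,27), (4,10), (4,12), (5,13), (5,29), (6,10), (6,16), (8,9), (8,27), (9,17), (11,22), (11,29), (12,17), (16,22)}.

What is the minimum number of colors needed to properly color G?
Clique number ω(G) = 2 (lower bound: χ ≥ ω).
Odd cycle [4, 10, 6, 16, 22, 11, 29, 5, 13, 1, 27, 8, 9, 17, 12] needs 3 colors (χ ≥ 3).
The coloring below uses 3 colors, so χ(G) = 3.
A valid 3-coloring: color 1: [4, 6, 13, 17, 22, 27, 29]; color 2: [1, 5, 8, 10, 11, 12, 16]; color 3: [9].

χ(G) = 3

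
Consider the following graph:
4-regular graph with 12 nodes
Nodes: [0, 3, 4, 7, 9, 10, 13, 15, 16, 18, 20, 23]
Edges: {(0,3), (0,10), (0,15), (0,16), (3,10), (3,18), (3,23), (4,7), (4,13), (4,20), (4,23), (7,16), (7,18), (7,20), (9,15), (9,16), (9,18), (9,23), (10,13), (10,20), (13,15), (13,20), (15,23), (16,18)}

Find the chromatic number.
Clique number ω(G) = 3 (lower bound: χ ≥ ω).
The clique on [0, 3, 10] has size 3, forcing χ ≥ 3, and the coloring below uses 3 colors, so χ(G) = 3.
A valid 3-coloring: color 1: [4, 10, 15, 16]; color 2: [3, 7, 9, 13]; color 3: [0, 18, 20, 23].

χ(G) = 3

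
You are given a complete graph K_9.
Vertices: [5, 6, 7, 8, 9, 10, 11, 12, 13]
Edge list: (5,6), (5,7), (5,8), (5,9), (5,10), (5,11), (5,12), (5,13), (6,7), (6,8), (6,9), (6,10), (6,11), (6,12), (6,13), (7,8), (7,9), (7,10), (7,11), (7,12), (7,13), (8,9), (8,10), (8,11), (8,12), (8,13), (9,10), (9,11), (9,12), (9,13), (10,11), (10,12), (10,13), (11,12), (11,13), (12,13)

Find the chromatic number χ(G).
Clique number ω(G) = 9 (lower bound: χ ≥ ω).
The clique on [5, 6, 7, 8, 9, 10, 11, 12, 13] has size 9, forcing χ ≥ 9, and the coloring below uses 9 colors, so χ(G) = 9.
A valid 9-coloring: color 1: [13]; color 2: [12]; color 3: [7]; color 4: [5]; color 5: [6]; color 6: [8]; color 7: [11]; color 8: [9]; color 9: [10].

χ(G) = 9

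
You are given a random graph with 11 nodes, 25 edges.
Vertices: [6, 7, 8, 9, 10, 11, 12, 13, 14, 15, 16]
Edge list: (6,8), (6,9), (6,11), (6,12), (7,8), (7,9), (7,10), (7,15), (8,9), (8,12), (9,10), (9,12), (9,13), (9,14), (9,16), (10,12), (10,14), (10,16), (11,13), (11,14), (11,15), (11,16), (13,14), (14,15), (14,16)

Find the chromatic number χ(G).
Clique number ω(G) = 4 (lower bound: χ ≥ ω).
The clique on [6, 8, 9, 12] has size 4, forcing χ ≥ 4, and the coloring below uses 4 colors, so χ(G) = 4.
A valid 4-coloring: color 1: [9, 11]; color 2: [6, 7, 14]; color 3: [8, 10, 13, 15]; color 4: [12, 16].

χ(G) = 4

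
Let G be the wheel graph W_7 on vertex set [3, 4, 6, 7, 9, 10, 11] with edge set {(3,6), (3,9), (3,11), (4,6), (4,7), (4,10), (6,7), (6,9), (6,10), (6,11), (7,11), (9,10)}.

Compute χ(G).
χ(G) = 3

Clique number ω(G) = 3 (lower bound: χ ≥ ω).
The clique on [6, 9, 10] has size 3, forcing χ ≥ 3, and the coloring below uses 3 colors, so χ(G) = 3.
A valid 3-coloring: color 1: [6]; color 2: [3, 7, 10]; color 3: [4, 9, 11].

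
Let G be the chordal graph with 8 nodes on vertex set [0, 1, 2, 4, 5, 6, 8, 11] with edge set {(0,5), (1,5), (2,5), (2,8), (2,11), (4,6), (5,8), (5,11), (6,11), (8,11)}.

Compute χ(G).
χ(G) = 4

Clique number ω(G) = 4 (lower bound: χ ≥ ω).
The clique on [2, 5, 8, 11] has size 4, forcing χ ≥ 4, and the coloring below uses 4 colors, so χ(G) = 4.
A valid 4-coloring: color 1: [5, 6]; color 2: [0, 1, 4, 11]; color 3: [8]; color 4: [2].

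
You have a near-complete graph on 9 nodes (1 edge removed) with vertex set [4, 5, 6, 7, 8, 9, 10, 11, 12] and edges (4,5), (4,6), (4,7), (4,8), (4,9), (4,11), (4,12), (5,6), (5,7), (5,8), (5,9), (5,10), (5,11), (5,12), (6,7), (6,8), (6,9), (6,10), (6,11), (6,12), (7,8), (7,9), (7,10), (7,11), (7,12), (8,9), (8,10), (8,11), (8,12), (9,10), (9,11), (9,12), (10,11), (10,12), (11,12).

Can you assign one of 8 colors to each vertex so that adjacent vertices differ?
Yes, G is 8-colorable

A valid 8-coloring: color 1: [5]; color 2: [6]; color 3: [8]; color 4: [11]; color 5: [9]; color 6: [7]; color 7: [12]; color 8: [4, 10].
(χ(G) = 8 ≤ 8.)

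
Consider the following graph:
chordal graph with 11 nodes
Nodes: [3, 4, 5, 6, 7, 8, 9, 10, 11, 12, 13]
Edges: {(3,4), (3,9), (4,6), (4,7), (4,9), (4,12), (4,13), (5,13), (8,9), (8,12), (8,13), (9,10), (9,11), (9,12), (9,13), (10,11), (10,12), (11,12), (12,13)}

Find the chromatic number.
Clique number ω(G) = 4 (lower bound: χ ≥ ω).
The clique on [9, 10, 11, 12] has size 4, forcing χ ≥ 4, and the coloring below uses 4 colors, so χ(G) = 4.
A valid 4-coloring: color 1: [5, 6, 7, 9]; color 2: [4, 8, 11]; color 3: [3, 12]; color 4: [10, 13].

χ(G) = 4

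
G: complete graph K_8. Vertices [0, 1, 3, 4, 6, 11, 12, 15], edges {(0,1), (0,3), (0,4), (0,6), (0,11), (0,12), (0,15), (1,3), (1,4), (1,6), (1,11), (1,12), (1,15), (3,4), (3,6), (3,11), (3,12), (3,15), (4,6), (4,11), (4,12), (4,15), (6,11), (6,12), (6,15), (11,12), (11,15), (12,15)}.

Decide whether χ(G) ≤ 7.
No, G is not 7-colorable

The clique on vertices [0, 1, 3, 4, 6, 11, 12, 15] has size 8 > 7, so it alone needs 8 colors.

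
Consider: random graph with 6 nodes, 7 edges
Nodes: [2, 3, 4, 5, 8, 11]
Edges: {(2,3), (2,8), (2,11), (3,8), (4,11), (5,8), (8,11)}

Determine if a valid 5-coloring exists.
Yes, G is 5-colorable

A valid 5-coloring: color 1: [4, 8]; color 2: [3, 5, 11]; color 3: [2].
(χ(G) = 3 ≤ 5.)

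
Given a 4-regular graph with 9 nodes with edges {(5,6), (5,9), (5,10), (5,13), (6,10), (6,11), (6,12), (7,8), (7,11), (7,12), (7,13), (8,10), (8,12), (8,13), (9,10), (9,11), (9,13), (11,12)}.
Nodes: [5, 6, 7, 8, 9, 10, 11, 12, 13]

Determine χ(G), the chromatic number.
χ(G) = 3

Clique number ω(G) = 3 (lower bound: χ ≥ ω).
The clique on [5, 9, 10] has size 3, forcing χ ≥ 3, and the coloring below uses 3 colors, so χ(G) = 3.
A valid 3-coloring: color 1: [10, 12, 13]; color 2: [6, 7, 9]; color 3: [5, 8, 11].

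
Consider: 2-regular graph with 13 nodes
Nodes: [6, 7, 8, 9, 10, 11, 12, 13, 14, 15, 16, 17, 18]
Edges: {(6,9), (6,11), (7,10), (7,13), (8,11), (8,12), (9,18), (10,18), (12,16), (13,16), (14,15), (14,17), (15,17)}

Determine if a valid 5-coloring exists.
A valid 5-coloring: color 1: [9, 10, 11, 12, 13, 17]; color 2: [6, 7, 8, 15, 16, 18]; color 3: [14].
(χ(G) = 3 ≤ 5.)

Yes, G is 5-colorable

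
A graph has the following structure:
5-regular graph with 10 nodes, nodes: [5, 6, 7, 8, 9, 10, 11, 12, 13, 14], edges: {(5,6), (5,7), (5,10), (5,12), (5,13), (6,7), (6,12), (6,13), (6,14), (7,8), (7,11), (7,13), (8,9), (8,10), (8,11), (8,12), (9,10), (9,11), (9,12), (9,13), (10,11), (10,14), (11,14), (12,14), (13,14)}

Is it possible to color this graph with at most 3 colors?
The clique on vertices [5, 6, 7, 13] has size 4 > 3, so it alone needs 4 colors.

No, G is not 3-colorable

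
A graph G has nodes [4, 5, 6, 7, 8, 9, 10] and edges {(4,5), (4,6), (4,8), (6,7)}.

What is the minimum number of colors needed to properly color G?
Clique number ω(G) = 2 (lower bound: χ ≥ ω).
The graph is bipartite (no odd cycle), so 2 colors suffice: χ(G) = 2.
A valid 2-coloring: color 1: [4, 7, 9, 10]; color 2: [5, 6, 8].

χ(G) = 2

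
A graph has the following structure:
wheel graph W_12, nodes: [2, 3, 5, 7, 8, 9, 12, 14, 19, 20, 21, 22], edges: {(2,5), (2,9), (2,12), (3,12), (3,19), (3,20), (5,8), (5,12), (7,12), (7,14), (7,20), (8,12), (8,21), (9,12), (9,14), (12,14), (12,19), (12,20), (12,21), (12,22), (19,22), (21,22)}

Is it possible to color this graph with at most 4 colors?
A valid 4-coloring: color 1: [12]; color 2: [2, 8, 14, 19, 20]; color 3: [3, 5, 7, 9, 22]; color 4: [21].
(χ(G) = 4 ≤ 4.)

Yes, G is 4-colorable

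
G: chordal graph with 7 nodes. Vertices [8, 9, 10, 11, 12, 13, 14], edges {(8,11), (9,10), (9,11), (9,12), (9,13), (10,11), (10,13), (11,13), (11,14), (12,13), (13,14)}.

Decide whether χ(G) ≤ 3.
No, G is not 3-colorable

The clique on vertices [9, 10, 11, 13] has size 4 > 3, so it alone needs 4 colors.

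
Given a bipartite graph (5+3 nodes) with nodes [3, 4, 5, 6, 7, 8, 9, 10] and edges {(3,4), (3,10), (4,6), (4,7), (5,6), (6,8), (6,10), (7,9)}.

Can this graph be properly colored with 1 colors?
No, G is not 1-colorable

Edge (7,9) forces its endpoints to differ, so 1 color is not enough.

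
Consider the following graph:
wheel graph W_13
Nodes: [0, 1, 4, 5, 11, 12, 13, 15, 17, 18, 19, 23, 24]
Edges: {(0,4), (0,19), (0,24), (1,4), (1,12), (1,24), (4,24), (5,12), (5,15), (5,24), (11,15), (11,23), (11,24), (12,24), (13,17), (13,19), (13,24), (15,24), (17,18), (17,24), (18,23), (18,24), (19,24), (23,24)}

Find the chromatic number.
Clique number ω(G) = 3 (lower bound: χ ≥ ω).
The clique on [0, 19, 24] has size 3, forcing χ ≥ 3, and the coloring below uses 3 colors, so χ(G) = 3.
A valid 3-coloring: color 1: [24]; color 2: [4, 12, 15, 17, 19, 23]; color 3: [0, 1, 5, 11, 13, 18].

χ(G) = 3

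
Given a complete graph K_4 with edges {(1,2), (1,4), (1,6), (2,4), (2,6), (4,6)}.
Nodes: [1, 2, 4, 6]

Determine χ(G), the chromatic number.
χ(G) = 4

Clique number ω(G) = 4 (lower bound: χ ≥ ω).
The clique on [1, 2, 4, 6] has size 4, forcing χ ≥ 4, and the coloring below uses 4 colors, so χ(G) = 4.
A valid 4-coloring: color 1: [2]; color 2: [6]; color 3: [4]; color 4: [1].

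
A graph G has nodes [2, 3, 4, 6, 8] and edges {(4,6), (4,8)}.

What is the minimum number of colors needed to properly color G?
χ(G) = 2

Clique number ω(G) = 2 (lower bound: χ ≥ ω).
The graph is bipartite (no odd cycle), so 2 colors suffice: χ(G) = 2.
A valid 2-coloring: color 1: [2, 3, 4]; color 2: [6, 8].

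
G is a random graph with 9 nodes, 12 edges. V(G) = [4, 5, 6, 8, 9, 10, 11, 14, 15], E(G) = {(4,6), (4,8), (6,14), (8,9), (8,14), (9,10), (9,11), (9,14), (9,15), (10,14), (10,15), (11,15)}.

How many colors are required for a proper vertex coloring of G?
Clique number ω(G) = 3 (lower bound: χ ≥ ω).
The clique on [8, 9, 14] has size 3, forcing χ ≥ 3, and the coloring below uses 3 colors, so χ(G) = 3.
A valid 3-coloring: color 1: [5, 6, 9]; color 2: [4, 14, 15]; color 3: [8, 10, 11].

χ(G) = 3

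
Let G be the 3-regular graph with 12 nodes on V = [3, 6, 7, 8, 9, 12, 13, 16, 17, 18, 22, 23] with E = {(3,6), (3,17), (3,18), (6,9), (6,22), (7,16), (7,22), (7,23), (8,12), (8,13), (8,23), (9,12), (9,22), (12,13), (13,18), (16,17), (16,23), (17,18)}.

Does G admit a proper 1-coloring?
The clique on vertices [3, 17, 18] has size 3 > 1, so it alone needs 3 colors.

No, G is not 1-colorable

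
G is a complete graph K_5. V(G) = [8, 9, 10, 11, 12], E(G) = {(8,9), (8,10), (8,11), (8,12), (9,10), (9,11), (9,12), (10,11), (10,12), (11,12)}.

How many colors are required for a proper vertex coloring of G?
Clique number ω(G) = 5 (lower bound: χ ≥ ω).
The clique on [8, 9, 10, 11, 12] has size 5, forcing χ ≥ 5, and the coloring below uses 5 colors, so χ(G) = 5.
A valid 5-coloring: color 1: [10]; color 2: [12]; color 3: [11]; color 4: [9]; color 5: [8].

χ(G) = 5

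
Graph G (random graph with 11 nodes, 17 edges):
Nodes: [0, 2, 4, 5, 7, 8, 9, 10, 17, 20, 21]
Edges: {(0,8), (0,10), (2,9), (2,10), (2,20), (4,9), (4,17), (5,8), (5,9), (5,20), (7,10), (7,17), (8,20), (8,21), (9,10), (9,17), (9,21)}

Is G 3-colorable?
A valid 3-coloring: color 1: [0, 7, 9, 20]; color 2: [5, 10, 17, 21]; color 3: [2, 4, 8].
(χ(G) = 3 ≤ 3.)

Yes, G is 3-colorable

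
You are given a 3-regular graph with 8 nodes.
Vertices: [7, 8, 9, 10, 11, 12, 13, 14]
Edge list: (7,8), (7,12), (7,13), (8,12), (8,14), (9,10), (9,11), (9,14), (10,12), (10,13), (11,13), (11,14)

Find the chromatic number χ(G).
Clique number ω(G) = 3 (lower bound: χ ≥ ω).
The clique on [7, 8, 12] has size 3, forcing χ ≥ 3, and the coloring below uses 3 colors, so χ(G) = 3.
A valid 3-coloring: color 1: [9, 12, 13]; color 2: [7, 10, 14]; color 3: [8, 11].

χ(G) = 3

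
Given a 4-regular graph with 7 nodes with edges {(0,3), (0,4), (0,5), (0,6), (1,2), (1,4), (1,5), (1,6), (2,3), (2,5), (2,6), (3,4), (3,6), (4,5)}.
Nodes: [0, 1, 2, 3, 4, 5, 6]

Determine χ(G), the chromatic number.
Clique number ω(G) = 3 (lower bound: χ ≥ ω).
Suppose a proper 3-coloring c exists. The clique [0, 3, 4] takes 3 distinct colors; by symmetry let c(0) = 1, c(3) = 2, c(4) = 3.
- Vertex 5: neighbors [0, 4] already have colors [1, 3] ⇒ c(5) = 2.
- Vertex 1: neighbors [5, 4] already have colors [2, 3] ⇒ c(1) = 1.
- Vertex 2: neighbors [1, 3] already have colors [1, 2] ⇒ c(2) = 3.
- Vertex 6: neighbors [0, 3, 2] already have colors [1, 2, 3] — all 3 colors blocked. Contradiction.
The forced assignments end in a contradiction, so G has no proper 3-coloring (χ ≥ 4).
The coloring below uses 4 colors, so χ(G) = 4.
A valid 4-coloring: color 1: [2, 4]; color 2: [5, 6]; color 3: [1, 3]; color 4: [0].

χ(G) = 4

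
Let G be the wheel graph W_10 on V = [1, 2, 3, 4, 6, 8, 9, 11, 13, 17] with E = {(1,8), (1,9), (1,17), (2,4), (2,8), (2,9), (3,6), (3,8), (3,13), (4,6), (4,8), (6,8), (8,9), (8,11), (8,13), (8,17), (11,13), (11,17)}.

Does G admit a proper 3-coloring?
No, G is not 3-colorable

Odd cycle [11, 13, 3, 6, 4, 2, 9, 1, 17] needs 3 colors (χ ≥ 3).
Vertex 8 is adjacent to every vertex of [1, 2, 3, 4, 6, 9, 11, 13, 17], which already need 3 colors among themselves, so 8 needs a new color (χ ≥ 4).
Hence χ(G) ≥ 4 > 3, so no proper 3-coloring exists.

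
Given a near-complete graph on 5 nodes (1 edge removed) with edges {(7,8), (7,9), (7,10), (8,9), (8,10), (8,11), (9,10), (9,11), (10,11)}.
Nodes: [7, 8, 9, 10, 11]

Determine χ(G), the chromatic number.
χ(G) = 4

Clique number ω(G) = 4 (lower bound: χ ≥ ω).
The clique on [8, 9, 10, 11] has size 4, forcing χ ≥ 4, and the coloring below uses 4 colors, so χ(G) = 4.
A valid 4-coloring: color 1: [10]; color 2: [9]; color 3: [8]; color 4: [7, 11].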